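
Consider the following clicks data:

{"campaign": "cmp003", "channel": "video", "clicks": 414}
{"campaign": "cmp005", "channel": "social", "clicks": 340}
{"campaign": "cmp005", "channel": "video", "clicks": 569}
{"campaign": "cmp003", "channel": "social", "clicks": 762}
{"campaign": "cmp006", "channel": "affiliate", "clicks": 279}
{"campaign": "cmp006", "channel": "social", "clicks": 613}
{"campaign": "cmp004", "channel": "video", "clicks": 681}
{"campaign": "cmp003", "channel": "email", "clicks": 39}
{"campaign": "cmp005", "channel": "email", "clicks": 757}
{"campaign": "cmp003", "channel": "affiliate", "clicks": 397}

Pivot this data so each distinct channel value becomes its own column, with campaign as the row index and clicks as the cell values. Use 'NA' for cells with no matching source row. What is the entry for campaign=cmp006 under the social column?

613

The long row with campaign=cmp006, channel=social has clicks=613.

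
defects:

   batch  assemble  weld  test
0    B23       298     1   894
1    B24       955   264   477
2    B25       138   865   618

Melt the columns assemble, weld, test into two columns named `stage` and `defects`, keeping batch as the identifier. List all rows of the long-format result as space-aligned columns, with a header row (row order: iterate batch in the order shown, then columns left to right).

batch  stage     defects
B23    assemble  298    
B23    weld      1      
B23    test      894    
B24    assemble  955    
B24    weld      264    
B24    test      477    
B25    assemble  138    
B25    weld      865    
B25    test      618    

Each (batch, column) pair becomes one row: 3 × 3 = 9 rows.
For example, (B23, assemble) → defects=298.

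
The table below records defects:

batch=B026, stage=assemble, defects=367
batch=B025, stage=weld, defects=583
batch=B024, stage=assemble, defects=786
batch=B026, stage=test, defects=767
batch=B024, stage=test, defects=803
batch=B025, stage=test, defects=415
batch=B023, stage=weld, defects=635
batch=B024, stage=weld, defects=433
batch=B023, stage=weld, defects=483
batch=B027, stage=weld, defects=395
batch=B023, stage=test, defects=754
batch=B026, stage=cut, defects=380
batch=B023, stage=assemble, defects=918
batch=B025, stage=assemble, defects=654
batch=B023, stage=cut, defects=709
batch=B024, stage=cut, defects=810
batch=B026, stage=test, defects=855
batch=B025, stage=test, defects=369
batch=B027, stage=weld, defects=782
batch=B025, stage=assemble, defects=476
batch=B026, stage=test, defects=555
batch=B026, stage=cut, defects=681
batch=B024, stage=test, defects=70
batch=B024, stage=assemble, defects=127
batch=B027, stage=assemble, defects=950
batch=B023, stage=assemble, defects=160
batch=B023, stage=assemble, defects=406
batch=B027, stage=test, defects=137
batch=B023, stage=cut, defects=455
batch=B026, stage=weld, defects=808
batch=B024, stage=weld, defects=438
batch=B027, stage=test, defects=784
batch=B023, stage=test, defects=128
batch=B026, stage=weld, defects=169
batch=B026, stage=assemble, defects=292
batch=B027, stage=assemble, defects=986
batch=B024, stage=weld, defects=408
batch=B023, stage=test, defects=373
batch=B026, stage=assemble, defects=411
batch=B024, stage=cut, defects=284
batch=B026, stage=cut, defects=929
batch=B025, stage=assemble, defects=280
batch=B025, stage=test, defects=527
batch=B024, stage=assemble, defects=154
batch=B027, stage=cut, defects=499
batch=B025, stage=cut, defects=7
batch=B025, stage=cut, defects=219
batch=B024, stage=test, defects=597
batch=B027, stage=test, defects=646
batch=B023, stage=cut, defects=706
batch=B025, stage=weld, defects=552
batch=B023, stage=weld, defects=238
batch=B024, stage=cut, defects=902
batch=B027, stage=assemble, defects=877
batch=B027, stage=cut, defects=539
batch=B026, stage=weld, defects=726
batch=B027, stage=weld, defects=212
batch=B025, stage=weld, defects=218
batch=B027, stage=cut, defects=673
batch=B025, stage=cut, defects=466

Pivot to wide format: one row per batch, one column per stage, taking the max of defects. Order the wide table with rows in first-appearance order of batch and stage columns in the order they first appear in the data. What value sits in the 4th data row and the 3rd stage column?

754

With rows in first-appearance order of batch, row 4 is batch=B023. stage columns in first-appearance order: assemble, weld, test, cut; column 3 is test.
Long rows with batch=B023, stage=test: max(754, 128, 373) = 754.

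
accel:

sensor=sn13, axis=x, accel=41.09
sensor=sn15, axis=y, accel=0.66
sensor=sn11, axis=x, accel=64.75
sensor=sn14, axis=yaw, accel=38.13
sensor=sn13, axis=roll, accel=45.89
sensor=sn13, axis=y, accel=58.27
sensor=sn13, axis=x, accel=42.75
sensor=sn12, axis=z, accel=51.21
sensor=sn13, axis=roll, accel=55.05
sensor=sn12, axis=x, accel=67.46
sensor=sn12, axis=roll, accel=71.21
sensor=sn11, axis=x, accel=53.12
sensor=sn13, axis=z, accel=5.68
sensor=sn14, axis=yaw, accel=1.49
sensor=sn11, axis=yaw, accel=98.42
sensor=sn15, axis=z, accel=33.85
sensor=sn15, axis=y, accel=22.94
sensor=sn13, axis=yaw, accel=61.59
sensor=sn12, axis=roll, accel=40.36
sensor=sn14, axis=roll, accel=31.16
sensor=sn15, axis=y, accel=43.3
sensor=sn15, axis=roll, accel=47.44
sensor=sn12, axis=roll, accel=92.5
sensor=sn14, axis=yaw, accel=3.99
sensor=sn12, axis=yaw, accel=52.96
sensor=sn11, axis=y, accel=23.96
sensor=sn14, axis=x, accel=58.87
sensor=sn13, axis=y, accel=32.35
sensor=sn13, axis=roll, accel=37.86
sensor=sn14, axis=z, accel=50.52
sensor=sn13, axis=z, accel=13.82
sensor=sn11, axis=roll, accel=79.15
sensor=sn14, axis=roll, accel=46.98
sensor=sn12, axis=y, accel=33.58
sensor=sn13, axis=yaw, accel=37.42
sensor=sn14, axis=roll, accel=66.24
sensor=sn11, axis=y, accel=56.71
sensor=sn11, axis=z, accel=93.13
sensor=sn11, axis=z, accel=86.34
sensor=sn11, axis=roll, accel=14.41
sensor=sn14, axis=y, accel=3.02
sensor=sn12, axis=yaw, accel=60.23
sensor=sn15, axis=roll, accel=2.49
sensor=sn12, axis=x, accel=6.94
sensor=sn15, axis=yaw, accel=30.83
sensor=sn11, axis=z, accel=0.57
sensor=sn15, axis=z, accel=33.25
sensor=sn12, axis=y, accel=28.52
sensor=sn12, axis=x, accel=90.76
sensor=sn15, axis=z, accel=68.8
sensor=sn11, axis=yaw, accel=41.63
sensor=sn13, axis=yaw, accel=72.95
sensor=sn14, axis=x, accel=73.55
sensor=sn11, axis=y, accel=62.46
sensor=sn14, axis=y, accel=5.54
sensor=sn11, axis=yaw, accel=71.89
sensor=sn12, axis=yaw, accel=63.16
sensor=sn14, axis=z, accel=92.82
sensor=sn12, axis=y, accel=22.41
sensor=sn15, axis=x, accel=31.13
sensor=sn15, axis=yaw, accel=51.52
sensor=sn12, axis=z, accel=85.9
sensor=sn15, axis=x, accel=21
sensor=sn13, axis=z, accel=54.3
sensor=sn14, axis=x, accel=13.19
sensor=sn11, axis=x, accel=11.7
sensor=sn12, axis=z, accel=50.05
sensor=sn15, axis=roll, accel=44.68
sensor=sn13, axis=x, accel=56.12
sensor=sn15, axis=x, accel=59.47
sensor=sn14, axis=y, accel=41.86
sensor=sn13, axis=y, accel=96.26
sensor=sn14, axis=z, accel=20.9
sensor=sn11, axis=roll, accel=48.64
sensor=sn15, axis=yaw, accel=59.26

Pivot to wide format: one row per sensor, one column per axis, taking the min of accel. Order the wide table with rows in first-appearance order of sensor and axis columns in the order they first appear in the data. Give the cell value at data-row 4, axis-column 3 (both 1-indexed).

With rows in first-appearance order of sensor, row 4 is sensor=sn14. axis columns in first-appearance order: x, y, yaw, roll, z; column 3 is yaw.
Long rows with sensor=sn14, axis=yaw: min(38.13, 1.49, 3.99) = 1.49.

1.49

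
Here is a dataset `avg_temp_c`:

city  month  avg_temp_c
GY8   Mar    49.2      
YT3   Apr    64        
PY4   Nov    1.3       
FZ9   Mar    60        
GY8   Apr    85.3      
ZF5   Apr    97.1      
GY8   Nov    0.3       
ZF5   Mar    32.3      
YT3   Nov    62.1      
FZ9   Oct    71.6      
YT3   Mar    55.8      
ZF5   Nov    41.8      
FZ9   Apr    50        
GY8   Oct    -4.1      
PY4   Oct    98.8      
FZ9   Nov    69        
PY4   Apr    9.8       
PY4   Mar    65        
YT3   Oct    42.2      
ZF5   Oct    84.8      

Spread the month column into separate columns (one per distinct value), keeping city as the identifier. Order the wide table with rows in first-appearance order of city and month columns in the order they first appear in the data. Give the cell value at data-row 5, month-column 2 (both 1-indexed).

97.1

With rows in first-appearance order of city, row 5 is city=ZF5. month columns in first-appearance order: Mar, Apr, Nov, Oct; column 2 is Apr.
Long rows with city=ZF5, month=Apr: avg_temp_c = 97.1.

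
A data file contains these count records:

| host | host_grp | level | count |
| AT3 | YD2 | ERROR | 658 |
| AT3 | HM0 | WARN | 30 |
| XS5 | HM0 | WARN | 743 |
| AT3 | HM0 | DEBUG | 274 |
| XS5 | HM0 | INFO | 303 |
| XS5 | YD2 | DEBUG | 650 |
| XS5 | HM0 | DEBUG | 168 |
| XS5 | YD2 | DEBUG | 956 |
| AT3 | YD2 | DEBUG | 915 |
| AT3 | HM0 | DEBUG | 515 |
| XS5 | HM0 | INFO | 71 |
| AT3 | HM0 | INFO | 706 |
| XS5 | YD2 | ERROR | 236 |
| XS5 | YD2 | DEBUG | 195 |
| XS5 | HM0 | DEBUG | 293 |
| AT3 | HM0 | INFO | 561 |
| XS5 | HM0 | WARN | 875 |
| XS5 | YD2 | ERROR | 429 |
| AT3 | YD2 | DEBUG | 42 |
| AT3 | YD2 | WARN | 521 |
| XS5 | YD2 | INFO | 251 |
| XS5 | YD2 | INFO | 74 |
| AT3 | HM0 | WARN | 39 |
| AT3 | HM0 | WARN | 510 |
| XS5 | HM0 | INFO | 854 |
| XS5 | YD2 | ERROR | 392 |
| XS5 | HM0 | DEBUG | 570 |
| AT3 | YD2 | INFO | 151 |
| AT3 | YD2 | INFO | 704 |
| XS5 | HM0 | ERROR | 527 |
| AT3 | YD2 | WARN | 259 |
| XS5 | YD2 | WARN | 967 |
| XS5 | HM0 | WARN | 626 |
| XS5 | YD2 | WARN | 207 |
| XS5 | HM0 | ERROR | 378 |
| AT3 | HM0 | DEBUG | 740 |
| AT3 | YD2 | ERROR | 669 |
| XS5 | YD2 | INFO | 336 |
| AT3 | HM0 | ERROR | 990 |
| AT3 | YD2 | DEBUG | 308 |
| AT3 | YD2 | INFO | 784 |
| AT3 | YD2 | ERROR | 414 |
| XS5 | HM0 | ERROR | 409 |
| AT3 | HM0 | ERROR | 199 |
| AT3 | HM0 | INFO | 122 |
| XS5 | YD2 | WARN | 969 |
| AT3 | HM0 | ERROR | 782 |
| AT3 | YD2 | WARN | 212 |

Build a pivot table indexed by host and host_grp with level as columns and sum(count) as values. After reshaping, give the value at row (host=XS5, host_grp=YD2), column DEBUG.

Rows with host=XS5, host_grp=YD2 and level=DEBUG: count values are 650, 956, 195.
650 + 956 + 195 = 1801.

1801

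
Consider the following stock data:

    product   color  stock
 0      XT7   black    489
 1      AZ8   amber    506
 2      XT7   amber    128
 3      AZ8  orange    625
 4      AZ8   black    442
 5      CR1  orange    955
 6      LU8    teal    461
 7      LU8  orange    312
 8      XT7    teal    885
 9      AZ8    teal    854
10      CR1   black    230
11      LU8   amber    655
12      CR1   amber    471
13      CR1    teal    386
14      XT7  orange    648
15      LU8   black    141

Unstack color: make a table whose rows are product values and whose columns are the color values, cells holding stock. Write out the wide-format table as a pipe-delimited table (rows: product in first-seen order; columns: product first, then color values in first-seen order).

Columns: product plus the 4 distinct color values (black, amber, orange, teal).
For example, row XT7 column black takes stock=489 from the long row (XT7, black).

| product | black | amber | orange | teal |
| XT7 | 489 | 128 | 648 | 885 |
| AZ8 | 442 | 506 | 625 | 854 |
| CR1 | 230 | 471 | 955 | 386 |
| LU8 | 141 | 655 | 312 | 461 |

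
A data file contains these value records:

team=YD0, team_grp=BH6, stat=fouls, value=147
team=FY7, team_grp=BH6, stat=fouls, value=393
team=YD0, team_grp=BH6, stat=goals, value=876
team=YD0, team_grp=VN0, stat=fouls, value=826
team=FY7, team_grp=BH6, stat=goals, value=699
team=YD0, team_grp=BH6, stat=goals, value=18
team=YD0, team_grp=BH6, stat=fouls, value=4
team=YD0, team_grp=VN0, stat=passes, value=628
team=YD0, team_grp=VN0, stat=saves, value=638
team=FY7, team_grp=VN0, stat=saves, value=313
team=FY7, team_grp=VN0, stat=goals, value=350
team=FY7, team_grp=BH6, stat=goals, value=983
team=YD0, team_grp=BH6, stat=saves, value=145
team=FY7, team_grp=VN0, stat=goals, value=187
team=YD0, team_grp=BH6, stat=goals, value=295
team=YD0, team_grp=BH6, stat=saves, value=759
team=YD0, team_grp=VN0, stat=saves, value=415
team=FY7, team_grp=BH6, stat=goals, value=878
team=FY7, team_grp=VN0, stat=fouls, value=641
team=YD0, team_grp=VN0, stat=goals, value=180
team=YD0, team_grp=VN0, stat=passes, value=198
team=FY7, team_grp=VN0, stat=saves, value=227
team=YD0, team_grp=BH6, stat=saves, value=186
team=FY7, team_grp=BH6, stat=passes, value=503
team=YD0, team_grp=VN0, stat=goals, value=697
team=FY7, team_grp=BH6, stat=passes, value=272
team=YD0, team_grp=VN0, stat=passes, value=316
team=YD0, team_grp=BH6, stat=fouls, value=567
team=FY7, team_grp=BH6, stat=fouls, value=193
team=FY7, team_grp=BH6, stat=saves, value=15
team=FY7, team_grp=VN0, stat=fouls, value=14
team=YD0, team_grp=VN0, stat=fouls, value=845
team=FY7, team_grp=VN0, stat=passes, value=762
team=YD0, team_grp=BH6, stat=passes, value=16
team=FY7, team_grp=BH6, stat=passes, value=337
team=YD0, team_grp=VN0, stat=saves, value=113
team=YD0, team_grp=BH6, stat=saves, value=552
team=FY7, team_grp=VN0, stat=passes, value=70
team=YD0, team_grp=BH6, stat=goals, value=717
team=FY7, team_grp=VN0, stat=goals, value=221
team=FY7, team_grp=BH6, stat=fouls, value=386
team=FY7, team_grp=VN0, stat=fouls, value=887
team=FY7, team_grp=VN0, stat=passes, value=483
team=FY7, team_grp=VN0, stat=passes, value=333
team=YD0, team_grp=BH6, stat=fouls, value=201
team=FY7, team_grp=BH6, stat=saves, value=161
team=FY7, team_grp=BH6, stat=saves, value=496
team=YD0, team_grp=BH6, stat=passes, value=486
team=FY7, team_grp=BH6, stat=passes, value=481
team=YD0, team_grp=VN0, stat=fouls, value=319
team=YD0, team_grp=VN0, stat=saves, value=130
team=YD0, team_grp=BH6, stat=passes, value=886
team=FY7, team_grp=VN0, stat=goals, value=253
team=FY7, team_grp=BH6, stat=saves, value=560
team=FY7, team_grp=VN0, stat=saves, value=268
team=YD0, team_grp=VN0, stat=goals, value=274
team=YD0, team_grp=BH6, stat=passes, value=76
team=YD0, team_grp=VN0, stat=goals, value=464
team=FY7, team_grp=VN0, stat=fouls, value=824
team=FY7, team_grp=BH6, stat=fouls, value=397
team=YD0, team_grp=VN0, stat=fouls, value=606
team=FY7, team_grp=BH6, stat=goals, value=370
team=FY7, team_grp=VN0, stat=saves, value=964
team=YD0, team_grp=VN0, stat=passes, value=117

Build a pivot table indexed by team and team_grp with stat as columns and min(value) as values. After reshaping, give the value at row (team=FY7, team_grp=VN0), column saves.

227

Rows with team=FY7, team_grp=VN0 and stat=saves: value values are 313, 227, 268, 964.
min(313, 227, 268, 964) = 227.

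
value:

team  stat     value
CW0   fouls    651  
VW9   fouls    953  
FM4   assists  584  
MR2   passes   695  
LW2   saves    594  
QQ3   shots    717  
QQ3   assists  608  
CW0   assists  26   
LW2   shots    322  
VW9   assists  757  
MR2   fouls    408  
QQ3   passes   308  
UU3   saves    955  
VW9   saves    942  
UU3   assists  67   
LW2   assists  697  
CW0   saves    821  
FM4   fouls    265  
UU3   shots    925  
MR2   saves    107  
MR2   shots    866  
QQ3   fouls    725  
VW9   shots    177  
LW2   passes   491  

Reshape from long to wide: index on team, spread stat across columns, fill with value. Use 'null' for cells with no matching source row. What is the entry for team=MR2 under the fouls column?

408

The long row with team=MR2, stat=fouls has value=408.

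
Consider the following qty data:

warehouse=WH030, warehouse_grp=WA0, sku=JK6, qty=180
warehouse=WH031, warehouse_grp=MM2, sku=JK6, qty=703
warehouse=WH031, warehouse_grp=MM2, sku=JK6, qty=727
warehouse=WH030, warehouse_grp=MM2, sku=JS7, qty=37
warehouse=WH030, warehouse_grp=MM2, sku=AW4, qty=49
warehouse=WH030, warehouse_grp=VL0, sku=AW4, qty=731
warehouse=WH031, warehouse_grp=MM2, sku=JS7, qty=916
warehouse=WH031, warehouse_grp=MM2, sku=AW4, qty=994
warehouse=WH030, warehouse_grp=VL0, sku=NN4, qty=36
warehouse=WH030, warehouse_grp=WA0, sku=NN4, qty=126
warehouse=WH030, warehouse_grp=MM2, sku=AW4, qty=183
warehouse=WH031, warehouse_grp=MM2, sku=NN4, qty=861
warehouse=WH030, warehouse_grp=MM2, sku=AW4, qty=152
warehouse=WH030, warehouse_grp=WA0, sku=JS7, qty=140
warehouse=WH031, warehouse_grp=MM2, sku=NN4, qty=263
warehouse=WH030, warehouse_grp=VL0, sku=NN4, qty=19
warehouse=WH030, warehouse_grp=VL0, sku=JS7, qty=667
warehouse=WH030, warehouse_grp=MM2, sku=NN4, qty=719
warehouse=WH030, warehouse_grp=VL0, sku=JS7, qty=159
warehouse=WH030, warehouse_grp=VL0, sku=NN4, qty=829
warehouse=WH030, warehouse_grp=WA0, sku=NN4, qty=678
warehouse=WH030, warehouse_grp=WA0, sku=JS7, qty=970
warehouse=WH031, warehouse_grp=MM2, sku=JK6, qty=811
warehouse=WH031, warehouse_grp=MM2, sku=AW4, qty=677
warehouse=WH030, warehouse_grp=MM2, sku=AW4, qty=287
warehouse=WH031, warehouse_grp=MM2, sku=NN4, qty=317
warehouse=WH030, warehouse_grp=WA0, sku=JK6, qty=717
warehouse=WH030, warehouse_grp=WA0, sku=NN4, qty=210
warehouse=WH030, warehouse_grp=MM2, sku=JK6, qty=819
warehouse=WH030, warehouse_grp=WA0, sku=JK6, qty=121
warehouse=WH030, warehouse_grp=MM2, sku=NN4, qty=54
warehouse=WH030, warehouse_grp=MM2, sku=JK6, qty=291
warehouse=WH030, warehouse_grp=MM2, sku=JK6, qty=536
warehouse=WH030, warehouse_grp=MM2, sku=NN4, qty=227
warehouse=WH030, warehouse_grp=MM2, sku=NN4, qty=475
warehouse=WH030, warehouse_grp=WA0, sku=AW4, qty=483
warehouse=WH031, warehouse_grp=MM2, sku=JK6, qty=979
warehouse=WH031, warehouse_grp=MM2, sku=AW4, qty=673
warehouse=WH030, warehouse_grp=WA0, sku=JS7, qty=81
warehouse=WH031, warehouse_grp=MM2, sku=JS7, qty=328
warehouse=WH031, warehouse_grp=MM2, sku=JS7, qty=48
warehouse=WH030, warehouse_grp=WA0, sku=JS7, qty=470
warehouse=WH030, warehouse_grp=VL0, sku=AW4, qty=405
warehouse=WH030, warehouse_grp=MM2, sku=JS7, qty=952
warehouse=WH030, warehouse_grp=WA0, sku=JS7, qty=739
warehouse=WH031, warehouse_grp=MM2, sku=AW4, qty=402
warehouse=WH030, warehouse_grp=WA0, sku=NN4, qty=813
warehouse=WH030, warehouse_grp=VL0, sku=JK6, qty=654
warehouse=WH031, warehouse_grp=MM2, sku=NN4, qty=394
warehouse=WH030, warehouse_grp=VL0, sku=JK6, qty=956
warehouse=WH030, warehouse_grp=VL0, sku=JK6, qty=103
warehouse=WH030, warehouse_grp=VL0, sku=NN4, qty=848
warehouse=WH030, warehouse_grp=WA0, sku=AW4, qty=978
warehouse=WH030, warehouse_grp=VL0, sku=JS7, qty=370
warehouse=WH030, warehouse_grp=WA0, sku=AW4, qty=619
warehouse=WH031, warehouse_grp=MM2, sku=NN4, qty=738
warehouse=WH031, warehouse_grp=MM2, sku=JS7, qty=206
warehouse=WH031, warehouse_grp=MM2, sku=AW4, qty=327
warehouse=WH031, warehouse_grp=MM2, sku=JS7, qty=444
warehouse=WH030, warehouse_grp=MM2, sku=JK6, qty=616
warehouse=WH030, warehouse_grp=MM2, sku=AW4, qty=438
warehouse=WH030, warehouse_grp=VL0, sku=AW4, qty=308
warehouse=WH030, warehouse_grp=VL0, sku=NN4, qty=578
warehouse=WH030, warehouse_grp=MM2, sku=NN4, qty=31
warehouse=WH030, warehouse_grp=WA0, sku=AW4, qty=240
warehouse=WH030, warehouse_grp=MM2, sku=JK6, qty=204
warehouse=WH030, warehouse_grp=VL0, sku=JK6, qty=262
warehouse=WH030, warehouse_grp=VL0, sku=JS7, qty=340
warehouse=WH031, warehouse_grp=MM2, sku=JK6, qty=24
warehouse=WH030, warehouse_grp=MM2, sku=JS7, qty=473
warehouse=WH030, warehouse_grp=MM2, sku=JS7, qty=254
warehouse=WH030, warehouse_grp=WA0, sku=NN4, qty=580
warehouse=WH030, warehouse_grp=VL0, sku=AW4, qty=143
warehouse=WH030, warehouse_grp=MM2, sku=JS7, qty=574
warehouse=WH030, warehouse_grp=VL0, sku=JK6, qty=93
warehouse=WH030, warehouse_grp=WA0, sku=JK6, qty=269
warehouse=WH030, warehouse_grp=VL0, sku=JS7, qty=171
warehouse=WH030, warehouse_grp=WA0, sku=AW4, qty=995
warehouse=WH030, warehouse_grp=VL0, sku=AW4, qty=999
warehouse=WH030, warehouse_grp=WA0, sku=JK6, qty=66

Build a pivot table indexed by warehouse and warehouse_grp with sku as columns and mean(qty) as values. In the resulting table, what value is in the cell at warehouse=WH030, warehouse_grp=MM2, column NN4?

301.20

Rows with warehouse=WH030, warehouse_grp=MM2 and sku=NN4: qty values are 719, 54, 227, 475, 31.
(719 + 54 + 227 + 475 + 31) / 5 = 301.20.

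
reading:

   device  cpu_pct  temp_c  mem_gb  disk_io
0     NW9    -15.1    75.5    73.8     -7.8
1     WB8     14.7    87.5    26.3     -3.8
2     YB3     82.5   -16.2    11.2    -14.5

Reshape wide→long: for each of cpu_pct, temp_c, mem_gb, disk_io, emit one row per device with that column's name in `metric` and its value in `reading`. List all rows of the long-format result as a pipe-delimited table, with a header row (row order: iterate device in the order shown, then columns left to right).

Each (device, column) pair becomes one row: 3 × 4 = 12 rows.
For example, (NW9, cpu_pct) → reading=-15.1.

| device | metric | reading |
| NW9 | cpu_pct | -15.1 |
| NW9 | temp_c | 75.5 |
| NW9 | mem_gb | 73.8 |
| NW9 | disk_io | -7.8 |
| WB8 | cpu_pct | 14.7 |
| WB8 | temp_c | 87.5 |
| WB8 | mem_gb | 26.3 |
| WB8 | disk_io | -3.8 |
| YB3 | cpu_pct | 82.5 |
| YB3 | temp_c | -16.2 |
| YB3 | mem_gb | 11.2 |
| YB3 | disk_io | -14.5 |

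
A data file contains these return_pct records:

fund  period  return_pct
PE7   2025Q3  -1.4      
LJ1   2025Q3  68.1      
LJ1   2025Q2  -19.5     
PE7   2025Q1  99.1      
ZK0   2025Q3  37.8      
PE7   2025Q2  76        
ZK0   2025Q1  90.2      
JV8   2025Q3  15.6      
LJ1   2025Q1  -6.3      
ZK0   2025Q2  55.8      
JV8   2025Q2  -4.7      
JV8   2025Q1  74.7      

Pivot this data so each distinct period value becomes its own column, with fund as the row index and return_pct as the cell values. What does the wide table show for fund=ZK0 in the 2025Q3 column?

Wide layout: rows indexed by fund, columns are the 3 distinct period values (2025Q3, 2025Q2, 2025Q1).
Cell (fund=ZK0, period=2025Q3) draws from the long row where fund=ZK0 and period=2025Q3, which has return_pct=37.8.

37.8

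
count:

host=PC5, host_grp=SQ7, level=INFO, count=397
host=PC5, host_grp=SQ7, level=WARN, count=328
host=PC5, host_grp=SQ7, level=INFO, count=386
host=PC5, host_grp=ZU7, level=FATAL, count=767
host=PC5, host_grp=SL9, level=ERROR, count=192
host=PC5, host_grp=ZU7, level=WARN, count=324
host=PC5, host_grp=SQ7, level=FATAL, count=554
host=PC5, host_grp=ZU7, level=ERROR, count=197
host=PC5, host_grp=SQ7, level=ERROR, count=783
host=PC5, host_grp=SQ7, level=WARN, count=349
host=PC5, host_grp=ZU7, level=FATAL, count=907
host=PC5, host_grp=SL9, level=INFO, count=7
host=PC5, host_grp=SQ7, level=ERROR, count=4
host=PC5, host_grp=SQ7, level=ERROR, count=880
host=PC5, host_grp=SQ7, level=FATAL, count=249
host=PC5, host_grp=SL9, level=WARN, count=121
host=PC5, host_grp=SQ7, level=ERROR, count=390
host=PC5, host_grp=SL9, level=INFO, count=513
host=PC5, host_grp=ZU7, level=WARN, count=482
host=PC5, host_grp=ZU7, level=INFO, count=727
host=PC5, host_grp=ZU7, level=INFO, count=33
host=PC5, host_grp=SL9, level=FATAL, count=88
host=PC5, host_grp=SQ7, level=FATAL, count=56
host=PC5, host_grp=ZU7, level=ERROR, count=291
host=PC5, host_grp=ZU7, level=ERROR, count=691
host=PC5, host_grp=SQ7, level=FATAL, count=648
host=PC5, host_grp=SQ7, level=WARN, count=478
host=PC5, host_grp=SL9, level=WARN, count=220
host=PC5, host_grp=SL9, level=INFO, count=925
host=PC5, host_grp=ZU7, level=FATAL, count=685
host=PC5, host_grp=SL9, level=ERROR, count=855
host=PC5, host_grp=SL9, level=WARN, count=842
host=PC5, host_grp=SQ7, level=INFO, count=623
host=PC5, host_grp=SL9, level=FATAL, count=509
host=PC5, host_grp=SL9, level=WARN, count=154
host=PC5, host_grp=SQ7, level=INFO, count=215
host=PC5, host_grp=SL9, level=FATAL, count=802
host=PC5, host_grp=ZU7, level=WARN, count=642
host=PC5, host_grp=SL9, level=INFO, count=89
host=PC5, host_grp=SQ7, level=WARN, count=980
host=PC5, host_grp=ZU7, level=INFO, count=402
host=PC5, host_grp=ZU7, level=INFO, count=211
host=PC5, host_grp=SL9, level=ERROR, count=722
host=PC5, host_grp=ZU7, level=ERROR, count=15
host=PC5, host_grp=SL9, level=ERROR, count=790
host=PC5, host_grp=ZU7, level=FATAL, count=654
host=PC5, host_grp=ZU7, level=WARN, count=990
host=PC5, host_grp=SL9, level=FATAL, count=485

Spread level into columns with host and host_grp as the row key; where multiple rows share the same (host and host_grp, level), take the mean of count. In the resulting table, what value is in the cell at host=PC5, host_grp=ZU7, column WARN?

Rows with host=PC5, host_grp=ZU7 and level=WARN: count values are 324, 482, 642, 990.
(324 + 482 + 642 + 990) / 4 = 609.50.

609.50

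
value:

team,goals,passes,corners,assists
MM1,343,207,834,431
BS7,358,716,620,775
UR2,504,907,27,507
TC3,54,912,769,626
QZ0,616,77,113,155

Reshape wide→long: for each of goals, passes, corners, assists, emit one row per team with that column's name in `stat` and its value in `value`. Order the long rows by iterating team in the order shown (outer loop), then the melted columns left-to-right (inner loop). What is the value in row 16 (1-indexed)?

20 rows total (5 × 4). Row 16: index ⌊(16-1)/4⌋ = 3 into team → TC3; (16-1) mod 4 = 3 into the melted columns → assists.
So row 16 is (TC3, assists, 626); value = 626.

626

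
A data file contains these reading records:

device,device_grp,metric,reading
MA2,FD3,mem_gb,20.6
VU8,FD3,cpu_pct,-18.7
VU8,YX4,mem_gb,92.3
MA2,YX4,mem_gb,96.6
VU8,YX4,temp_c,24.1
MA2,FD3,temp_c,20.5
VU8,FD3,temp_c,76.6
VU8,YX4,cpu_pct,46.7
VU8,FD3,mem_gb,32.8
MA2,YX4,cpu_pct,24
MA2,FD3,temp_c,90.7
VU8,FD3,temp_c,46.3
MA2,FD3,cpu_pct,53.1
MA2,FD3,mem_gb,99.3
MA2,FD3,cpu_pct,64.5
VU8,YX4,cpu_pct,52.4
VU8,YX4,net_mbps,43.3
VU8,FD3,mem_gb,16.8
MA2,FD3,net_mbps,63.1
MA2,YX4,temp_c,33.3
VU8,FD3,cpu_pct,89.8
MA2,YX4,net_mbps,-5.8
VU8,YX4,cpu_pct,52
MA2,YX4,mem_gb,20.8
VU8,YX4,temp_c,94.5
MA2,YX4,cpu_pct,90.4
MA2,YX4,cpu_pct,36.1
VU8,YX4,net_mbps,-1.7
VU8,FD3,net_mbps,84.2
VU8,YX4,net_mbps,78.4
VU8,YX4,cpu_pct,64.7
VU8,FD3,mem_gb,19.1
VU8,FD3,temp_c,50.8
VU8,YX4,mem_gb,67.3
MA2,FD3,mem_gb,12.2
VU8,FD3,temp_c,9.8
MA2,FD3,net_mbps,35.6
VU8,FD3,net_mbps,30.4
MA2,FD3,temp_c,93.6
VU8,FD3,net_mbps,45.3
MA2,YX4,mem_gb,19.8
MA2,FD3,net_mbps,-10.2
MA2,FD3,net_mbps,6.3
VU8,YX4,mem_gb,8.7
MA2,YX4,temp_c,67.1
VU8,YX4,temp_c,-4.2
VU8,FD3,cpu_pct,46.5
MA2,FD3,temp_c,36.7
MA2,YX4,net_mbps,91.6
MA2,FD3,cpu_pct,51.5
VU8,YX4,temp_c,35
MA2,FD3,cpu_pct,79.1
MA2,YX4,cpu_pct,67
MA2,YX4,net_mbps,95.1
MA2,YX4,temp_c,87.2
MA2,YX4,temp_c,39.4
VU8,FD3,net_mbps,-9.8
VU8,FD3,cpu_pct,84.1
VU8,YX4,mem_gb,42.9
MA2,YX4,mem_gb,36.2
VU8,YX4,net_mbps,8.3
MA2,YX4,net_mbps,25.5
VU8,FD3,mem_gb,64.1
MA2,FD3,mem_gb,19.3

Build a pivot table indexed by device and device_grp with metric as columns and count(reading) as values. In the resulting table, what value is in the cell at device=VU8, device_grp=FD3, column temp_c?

Rows with device=VU8, device_grp=FD3 and metric=temp_c: reading values are 76.6, 46.3, 50.8, 9.8.
4 rows match — count = 4.

4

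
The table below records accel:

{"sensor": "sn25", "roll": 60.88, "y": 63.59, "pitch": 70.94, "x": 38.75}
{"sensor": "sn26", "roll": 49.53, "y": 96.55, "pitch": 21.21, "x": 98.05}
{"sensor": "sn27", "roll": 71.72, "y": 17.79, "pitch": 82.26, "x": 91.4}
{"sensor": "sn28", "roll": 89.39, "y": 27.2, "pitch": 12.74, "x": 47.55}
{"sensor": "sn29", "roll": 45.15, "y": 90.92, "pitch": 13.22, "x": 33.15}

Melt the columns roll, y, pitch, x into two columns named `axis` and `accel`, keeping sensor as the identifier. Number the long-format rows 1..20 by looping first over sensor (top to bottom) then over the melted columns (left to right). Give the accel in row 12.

91.4

20 rows total (5 × 4). Row 12: index ⌊(12-1)/4⌋ = 2 into sensor → sn27; (12-1) mod 4 = 3 into the melted columns → x.
So row 12 is (sn27, x, 91.4); accel = 91.4.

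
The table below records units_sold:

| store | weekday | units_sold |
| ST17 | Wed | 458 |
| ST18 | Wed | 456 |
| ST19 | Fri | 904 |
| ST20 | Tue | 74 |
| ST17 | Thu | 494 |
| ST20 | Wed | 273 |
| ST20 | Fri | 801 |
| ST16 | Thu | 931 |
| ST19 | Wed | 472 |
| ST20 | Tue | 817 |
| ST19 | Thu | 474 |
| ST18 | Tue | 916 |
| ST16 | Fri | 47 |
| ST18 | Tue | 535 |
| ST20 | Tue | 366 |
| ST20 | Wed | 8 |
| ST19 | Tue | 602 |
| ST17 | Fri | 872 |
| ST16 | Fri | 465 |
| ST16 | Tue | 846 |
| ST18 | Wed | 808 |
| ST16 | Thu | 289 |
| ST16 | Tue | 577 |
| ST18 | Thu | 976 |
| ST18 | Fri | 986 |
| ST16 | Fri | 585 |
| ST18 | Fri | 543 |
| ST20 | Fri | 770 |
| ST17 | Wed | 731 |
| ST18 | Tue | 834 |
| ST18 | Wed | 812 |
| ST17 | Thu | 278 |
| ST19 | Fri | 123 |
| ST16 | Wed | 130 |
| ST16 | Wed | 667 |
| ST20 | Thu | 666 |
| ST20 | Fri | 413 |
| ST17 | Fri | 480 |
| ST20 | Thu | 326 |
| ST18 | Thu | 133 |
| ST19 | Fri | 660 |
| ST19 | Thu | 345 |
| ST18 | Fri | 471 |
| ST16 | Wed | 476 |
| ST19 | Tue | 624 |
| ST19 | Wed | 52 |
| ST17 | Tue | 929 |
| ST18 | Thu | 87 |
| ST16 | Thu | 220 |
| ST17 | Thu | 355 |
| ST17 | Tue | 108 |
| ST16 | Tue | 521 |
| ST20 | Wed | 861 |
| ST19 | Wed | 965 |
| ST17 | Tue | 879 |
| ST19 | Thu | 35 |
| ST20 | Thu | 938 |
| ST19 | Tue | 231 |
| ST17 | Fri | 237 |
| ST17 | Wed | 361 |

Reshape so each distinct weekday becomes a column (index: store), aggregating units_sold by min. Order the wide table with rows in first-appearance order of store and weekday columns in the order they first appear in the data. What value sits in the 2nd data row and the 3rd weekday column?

535

With rows in first-appearance order of store, row 2 is store=ST18. weekday columns in first-appearance order: Wed, Fri, Tue, Thu; column 3 is Tue.
Long rows with store=ST18, weekday=Tue: min(916, 535, 834) = 535.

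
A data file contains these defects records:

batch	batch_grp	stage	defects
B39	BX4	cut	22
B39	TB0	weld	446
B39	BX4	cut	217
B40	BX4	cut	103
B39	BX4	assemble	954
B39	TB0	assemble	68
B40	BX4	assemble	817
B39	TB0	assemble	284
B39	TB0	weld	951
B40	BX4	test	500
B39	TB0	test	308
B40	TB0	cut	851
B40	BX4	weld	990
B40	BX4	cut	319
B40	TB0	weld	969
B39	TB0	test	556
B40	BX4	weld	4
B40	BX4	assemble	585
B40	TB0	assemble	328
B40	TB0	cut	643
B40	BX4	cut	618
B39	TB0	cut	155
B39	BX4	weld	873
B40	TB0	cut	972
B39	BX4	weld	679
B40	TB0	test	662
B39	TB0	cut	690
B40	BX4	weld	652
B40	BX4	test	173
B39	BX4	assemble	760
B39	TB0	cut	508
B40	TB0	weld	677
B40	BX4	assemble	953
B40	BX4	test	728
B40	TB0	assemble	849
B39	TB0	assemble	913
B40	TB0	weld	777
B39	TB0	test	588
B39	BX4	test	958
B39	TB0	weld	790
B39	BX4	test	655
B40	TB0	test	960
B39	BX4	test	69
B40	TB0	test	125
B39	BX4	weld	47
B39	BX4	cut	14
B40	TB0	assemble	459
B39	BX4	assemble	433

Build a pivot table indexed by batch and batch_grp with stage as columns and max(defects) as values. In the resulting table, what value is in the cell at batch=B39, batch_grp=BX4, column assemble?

Rows with batch=B39, batch_grp=BX4 and stage=assemble: defects values are 954, 760, 433.
max(954, 760, 433) = 954.

954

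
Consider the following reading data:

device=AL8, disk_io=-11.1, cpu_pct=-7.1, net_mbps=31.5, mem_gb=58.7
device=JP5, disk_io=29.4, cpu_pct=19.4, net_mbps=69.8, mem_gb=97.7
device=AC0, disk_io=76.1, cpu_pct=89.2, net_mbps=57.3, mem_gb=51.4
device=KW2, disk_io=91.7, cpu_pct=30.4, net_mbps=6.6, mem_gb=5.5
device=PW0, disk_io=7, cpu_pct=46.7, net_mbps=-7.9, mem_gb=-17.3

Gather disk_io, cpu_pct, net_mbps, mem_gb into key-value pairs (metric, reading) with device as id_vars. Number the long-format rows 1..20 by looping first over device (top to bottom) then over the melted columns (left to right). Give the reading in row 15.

20 rows total (5 × 4). Row 15: index ⌊(15-1)/4⌋ = 3 into device → KW2; (15-1) mod 4 = 2 into the melted columns → net_mbps.
So row 15 is (KW2, net_mbps, 6.6); reading = 6.6.

6.6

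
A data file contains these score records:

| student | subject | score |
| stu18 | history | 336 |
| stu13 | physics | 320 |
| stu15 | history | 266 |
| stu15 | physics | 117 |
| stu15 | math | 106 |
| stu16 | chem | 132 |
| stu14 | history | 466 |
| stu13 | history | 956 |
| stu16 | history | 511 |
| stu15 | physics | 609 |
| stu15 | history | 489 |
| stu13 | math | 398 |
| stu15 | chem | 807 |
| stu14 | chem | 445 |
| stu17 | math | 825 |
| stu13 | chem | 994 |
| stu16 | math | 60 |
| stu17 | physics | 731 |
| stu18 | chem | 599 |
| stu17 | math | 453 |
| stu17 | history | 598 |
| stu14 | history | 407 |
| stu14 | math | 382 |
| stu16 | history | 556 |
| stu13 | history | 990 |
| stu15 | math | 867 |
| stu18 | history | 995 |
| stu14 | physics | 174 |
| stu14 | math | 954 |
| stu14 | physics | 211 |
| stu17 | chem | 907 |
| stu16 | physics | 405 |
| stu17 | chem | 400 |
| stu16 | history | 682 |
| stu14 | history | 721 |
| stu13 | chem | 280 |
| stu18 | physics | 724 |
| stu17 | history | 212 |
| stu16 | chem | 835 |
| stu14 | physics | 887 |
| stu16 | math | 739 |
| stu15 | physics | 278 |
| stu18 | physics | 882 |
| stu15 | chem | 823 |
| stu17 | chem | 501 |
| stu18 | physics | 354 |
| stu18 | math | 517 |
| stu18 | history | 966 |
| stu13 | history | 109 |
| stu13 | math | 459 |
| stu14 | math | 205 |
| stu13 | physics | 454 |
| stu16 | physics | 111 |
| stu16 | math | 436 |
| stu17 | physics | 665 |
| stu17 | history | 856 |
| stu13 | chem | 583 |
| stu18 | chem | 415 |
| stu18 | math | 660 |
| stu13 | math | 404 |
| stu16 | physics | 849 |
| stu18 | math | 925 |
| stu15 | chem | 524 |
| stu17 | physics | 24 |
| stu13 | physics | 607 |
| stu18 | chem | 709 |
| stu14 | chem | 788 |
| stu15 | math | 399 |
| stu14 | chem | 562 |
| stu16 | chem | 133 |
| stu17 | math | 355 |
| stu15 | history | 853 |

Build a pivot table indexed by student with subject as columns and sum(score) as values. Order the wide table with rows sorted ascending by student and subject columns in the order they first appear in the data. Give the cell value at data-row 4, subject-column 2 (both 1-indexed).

1365

With rows sorted ascending by student, row 4 is student=stu16. subject columns in first-appearance order: history, physics, math, chem; column 2 is physics.
Long rows with student=stu16, subject=physics: 405 + 111 + 849 = 1365.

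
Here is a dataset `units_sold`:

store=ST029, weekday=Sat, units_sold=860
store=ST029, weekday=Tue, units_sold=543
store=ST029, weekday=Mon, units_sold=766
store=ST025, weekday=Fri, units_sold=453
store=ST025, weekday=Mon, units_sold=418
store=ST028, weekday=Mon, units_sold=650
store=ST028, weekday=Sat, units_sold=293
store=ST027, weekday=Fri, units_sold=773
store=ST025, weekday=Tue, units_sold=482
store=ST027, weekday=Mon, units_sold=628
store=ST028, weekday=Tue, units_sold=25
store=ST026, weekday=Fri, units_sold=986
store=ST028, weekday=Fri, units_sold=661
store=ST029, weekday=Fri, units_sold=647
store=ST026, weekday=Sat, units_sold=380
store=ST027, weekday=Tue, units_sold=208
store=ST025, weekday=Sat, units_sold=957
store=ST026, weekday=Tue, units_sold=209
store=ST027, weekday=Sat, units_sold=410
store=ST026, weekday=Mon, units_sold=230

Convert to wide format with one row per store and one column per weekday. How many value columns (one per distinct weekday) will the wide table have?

4

4 distinct weekday values: Fri, Sat, Mon, Tue.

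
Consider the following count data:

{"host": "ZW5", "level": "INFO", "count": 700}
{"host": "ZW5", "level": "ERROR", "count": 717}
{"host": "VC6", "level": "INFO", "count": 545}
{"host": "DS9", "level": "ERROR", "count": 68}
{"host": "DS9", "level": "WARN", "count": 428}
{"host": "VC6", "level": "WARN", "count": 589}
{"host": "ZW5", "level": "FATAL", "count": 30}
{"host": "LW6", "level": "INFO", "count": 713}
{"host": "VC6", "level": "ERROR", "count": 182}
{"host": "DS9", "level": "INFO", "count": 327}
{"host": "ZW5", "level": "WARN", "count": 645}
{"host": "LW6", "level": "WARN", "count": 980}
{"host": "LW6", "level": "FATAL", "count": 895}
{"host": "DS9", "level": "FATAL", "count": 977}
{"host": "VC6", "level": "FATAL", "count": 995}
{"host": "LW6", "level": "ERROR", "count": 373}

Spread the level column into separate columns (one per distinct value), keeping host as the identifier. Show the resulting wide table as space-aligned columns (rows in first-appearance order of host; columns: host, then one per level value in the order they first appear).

host  INFO  ERROR  WARN  FATAL
ZW5   700   717    645   30   
VC6   545   182    589   995  
DS9   327   68     428   977  
LW6   713   373    980   895  

Columns: host plus the 4 distinct level values (INFO, ERROR, WARN, FATAL).
For example, row ZW5 column INFO takes count=700 from the long row (ZW5, INFO).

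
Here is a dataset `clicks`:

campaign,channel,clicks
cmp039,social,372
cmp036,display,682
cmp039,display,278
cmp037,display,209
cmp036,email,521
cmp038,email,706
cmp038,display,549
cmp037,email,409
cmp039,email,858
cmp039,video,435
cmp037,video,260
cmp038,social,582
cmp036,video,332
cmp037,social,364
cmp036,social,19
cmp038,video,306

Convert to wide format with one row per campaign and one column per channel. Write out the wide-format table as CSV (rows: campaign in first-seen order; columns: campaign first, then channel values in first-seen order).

campaign,social,display,email,video
cmp039,372,278,858,435
cmp036,19,682,521,332
cmp037,364,209,409,260
cmp038,582,549,706,306

Columns: campaign plus the 4 distinct channel values (social, display, email, video).
For example, row cmp039 column social takes clicks=372 from the long row (cmp039, social).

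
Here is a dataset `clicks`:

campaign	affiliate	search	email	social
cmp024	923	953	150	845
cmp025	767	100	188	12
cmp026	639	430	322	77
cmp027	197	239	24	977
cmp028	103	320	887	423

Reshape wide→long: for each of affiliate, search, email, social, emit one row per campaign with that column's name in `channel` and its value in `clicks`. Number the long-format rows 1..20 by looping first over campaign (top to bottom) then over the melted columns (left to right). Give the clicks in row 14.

20 rows total (5 × 4). Row 14: index ⌊(14-1)/4⌋ = 3 into campaign → cmp027; (14-1) mod 4 = 1 into the melted columns → search.
So row 14 is (cmp027, search, 239); clicks = 239.

239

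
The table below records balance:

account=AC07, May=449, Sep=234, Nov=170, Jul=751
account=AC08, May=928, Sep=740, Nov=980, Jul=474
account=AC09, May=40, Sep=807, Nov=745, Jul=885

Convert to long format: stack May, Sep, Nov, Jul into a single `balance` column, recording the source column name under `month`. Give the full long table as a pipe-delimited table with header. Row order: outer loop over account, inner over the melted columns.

| account | month | balance |
| AC07 | May | 449 |
| AC07 | Sep | 234 |
| AC07 | Nov | 170 |
| AC07 | Jul | 751 |
| AC08 | May | 928 |
| AC08 | Sep | 740 |
| AC08 | Nov | 980 |
| AC08 | Jul | 474 |
| AC09 | May | 40 |
| AC09 | Sep | 807 |
| AC09 | Nov | 745 |
| AC09 | Jul | 885 |

Each (account, column) pair becomes one row: 3 × 4 = 12 rows.
For example, (AC07, May) → balance=449.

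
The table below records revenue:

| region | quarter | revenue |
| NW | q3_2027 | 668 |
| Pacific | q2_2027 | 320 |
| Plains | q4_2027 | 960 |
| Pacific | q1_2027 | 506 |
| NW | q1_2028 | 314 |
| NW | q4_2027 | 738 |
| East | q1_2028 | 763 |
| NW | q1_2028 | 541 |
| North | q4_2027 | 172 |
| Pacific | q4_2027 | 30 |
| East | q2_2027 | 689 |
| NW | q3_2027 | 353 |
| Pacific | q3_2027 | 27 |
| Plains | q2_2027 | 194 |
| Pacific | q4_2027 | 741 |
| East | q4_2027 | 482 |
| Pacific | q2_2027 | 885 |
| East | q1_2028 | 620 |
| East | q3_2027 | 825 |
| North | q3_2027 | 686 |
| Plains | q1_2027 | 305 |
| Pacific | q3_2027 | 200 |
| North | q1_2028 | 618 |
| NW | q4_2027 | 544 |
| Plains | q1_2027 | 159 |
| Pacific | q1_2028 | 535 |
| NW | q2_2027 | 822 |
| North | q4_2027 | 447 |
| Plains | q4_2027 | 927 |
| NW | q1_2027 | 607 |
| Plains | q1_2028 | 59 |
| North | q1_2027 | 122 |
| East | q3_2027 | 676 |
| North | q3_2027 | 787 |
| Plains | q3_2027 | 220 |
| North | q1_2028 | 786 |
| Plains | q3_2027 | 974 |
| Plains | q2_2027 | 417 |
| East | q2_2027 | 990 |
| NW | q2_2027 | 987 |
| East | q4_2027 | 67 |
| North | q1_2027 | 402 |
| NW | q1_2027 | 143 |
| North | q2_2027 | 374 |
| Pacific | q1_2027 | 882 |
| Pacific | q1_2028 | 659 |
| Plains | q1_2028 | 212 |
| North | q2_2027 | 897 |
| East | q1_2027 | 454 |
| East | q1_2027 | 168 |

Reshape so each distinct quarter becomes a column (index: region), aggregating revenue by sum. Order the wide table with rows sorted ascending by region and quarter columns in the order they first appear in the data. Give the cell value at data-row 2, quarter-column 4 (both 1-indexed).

With rows sorted ascending by region, row 2 is region=NW. quarter columns in first-appearance order: q3_2027, q2_2027, q4_2027, q1_2027, q1_2028; column 4 is q1_2027.
Long rows with region=NW, quarter=q1_2027: 607 + 143 = 750.

750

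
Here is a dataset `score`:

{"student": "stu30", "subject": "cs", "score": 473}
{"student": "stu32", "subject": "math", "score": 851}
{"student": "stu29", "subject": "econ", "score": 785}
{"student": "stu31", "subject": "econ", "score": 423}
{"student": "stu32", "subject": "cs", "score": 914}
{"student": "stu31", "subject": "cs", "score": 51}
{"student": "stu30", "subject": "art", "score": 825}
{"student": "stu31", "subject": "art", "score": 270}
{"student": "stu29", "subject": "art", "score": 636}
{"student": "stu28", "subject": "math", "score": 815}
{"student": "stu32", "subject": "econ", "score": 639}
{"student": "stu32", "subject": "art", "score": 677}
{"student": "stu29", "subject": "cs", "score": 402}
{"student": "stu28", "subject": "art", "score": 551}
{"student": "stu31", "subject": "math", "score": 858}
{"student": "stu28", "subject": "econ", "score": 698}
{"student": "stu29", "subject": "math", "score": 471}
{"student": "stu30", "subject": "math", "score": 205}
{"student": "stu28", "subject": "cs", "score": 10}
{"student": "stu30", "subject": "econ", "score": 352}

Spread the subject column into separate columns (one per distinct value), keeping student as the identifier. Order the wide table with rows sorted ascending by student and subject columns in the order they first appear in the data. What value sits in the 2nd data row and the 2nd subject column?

471

With rows sorted ascending by student, row 2 is student=stu29. subject columns in first-appearance order: cs, math, econ, art; column 2 is math.
Long rows with student=stu29, subject=math: score = 471.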